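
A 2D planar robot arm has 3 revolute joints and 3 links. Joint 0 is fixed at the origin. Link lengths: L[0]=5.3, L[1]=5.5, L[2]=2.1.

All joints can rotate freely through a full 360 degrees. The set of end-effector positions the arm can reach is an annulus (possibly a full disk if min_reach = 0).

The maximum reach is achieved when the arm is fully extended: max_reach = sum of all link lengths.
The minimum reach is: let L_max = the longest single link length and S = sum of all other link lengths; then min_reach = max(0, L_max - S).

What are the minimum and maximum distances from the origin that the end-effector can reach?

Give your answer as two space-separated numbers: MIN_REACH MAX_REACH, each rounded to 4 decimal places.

Link lengths: [5.3, 5.5, 2.1]
max_reach = 5.3 + 5.5 + 2.1 = 12.9
L_max = max([5.3, 5.5, 2.1]) = 5.5
S (sum of others) = 12.9 - 5.5 = 7.4
min_reach = max(0, 5.5 - 7.4) = max(0, -1.9) = 0

Answer: 0.0000 12.9000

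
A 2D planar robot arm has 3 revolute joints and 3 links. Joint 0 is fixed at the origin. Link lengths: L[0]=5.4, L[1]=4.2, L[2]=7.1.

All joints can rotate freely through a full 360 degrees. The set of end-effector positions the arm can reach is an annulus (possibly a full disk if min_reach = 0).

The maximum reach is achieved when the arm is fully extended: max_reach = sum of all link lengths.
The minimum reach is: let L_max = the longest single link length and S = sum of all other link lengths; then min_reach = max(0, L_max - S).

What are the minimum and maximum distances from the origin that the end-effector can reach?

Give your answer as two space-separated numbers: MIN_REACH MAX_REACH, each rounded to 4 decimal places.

Link lengths: [5.4, 4.2, 7.1]
max_reach = 5.4 + 4.2 + 7.1 = 16.7
L_max = max([5.4, 4.2, 7.1]) = 7.1
S (sum of others) = 16.7 - 7.1 = 9.6
min_reach = max(0, 7.1 - 9.6) = max(0, -2.5) = 0

Answer: 0.0000 16.7000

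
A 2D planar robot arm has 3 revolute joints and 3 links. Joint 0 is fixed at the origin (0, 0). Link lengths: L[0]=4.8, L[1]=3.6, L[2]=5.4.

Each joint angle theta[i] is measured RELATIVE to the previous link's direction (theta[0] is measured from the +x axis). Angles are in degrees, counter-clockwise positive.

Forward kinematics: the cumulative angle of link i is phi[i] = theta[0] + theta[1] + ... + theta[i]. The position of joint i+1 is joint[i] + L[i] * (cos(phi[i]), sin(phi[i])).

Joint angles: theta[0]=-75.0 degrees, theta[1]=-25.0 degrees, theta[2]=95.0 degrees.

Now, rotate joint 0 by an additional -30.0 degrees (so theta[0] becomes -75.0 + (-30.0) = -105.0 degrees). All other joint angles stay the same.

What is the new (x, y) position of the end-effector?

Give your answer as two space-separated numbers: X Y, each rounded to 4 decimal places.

Answer: 0.8671 -10.4915

Derivation:
joint[0] = (0.0000, 0.0000)  (base)
link 0: phi[0] = -105 = -105 deg
  cos(-105 deg) = -0.2588, sin(-105 deg) = -0.9659
  joint[1] = (0.0000, 0.0000) + 4.8 * (-0.2588, -0.9659) = (0.0000 + -1.2423, 0.0000 + -4.6364) = (-1.2423, -4.6364)
link 1: phi[1] = -105 + -25 = -130 deg
  cos(-130 deg) = -0.6428, sin(-130 deg) = -0.7660
  joint[2] = (-1.2423, -4.6364) + 3.6 * (-0.6428, -0.7660) = (-1.2423 + -2.3140, -4.6364 + -2.7578) = (-3.5564, -7.3942)
link 2: phi[2] = -105 + -25 + 95 = -35 deg
  cos(-35 deg) = 0.8192, sin(-35 deg) = -0.5736
  joint[3] = (-3.5564, -7.3942) + 5.4 * (0.8192, -0.5736) = (-3.5564 + 4.4234, -7.3942 + -3.0973) = (0.8671, -10.4915)
End effector: (0.8671, -10.4915)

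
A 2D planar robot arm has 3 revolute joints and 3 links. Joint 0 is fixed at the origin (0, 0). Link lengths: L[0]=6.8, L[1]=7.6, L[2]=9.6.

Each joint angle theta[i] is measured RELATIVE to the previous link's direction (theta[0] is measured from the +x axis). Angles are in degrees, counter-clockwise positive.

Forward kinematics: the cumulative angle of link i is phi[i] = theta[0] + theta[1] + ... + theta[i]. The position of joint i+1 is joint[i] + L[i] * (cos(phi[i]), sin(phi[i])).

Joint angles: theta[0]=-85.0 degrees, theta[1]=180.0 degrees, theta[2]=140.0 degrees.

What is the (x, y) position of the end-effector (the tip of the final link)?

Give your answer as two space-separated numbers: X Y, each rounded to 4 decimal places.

joint[0] = (0.0000, 0.0000)  (base)
link 0: phi[0] = -85 = -85 deg
  cos(-85 deg) = 0.0872, sin(-85 deg) = -0.9962
  joint[1] = (0.0000, 0.0000) + 6.8 * (0.0872, -0.9962) = (0.0000 + 0.5927, 0.0000 + -6.7741) = (0.5927, -6.7741)
link 1: phi[1] = -85 + 180 = 95 deg
  cos(95 deg) = -0.0872, sin(95 deg) = 0.9962
  joint[2] = (0.5927, -6.7741) + 7.6 * (-0.0872, 0.9962) = (0.5927 + -0.6624, -6.7741 + 7.5711) = (-0.0697, 0.7970)
link 2: phi[2] = -85 + 180 + 140 = 235 deg
  cos(235 deg) = -0.5736, sin(235 deg) = -0.8192
  joint[3] = (-0.0697, 0.7970) + 9.6 * (-0.5736, -0.8192) = (-0.0697 + -5.5063, 0.7970 + -7.8639) = (-5.5761, -7.0669)
End effector: (-5.5761, -7.0669)

Answer: -5.5761 -7.0669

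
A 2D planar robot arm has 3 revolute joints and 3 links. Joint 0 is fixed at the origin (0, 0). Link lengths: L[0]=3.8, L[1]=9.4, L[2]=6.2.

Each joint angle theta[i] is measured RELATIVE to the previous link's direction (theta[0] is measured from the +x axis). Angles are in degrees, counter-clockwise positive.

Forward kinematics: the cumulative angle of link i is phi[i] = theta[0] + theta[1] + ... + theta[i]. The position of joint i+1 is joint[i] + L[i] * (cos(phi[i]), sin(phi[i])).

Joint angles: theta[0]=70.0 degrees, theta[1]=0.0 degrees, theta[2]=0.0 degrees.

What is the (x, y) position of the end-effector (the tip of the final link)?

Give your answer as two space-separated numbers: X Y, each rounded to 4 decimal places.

Answer: 6.6352 18.2300

Derivation:
joint[0] = (0.0000, 0.0000)  (base)
link 0: phi[0] = 70 = 70 deg
  cos(70 deg) = 0.3420, sin(70 deg) = 0.9397
  joint[1] = (0.0000, 0.0000) + 3.8 * (0.3420, 0.9397) = (0.0000 + 1.2997, 0.0000 + 3.5708) = (1.2997, 3.5708)
link 1: phi[1] = 70 + 0 = 70 deg
  cos(70 deg) = 0.3420, sin(70 deg) = 0.9397
  joint[2] = (1.2997, 3.5708) + 9.4 * (0.3420, 0.9397) = (1.2997 + 3.2150, 3.5708 + 8.8331) = (4.5147, 12.4039)
link 2: phi[2] = 70 + 0 + 0 = 70 deg
  cos(70 deg) = 0.3420, sin(70 deg) = 0.9397
  joint[3] = (4.5147, 12.4039) + 6.2 * (0.3420, 0.9397) = (4.5147 + 2.1205, 12.4039 + 5.8261) = (6.6352, 18.2300)
End effector: (6.6352, 18.2300)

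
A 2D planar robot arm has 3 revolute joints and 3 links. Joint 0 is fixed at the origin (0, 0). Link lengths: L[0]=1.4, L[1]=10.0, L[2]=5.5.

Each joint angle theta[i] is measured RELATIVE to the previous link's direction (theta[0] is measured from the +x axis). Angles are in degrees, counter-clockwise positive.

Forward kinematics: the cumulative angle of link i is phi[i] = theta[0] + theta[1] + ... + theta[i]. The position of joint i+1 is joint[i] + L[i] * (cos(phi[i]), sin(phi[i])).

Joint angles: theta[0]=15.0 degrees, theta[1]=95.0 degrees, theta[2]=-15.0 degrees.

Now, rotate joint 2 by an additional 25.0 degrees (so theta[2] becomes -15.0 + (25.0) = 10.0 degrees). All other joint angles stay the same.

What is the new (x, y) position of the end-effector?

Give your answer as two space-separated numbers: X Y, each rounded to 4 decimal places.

joint[0] = (0.0000, 0.0000)  (base)
link 0: phi[0] = 15 = 15 deg
  cos(15 deg) = 0.9659, sin(15 deg) = 0.2588
  joint[1] = (0.0000, 0.0000) + 1.4 * (0.9659, 0.2588) = (0.0000 + 1.3523, 0.0000 + 0.3623) = (1.3523, 0.3623)
link 1: phi[1] = 15 + 95 = 110 deg
  cos(110 deg) = -0.3420, sin(110 deg) = 0.9397
  joint[2] = (1.3523, 0.3623) + 10 * (-0.3420, 0.9397) = (1.3523 + -3.4202, 0.3623 + 9.3969) = (-2.0679, 9.7593)
link 2: phi[2] = 15 + 95 + 10 = 120 deg
  cos(120 deg) = -0.5000, sin(120 deg) = 0.8660
  joint[3] = (-2.0679, 9.7593) + 5.5 * (-0.5000, 0.8660) = (-2.0679 + -2.7500, 9.7593 + 4.7631) = (-4.8179, 14.5224)
End effector: (-4.8179, 14.5224)

Answer: -4.8179 14.5224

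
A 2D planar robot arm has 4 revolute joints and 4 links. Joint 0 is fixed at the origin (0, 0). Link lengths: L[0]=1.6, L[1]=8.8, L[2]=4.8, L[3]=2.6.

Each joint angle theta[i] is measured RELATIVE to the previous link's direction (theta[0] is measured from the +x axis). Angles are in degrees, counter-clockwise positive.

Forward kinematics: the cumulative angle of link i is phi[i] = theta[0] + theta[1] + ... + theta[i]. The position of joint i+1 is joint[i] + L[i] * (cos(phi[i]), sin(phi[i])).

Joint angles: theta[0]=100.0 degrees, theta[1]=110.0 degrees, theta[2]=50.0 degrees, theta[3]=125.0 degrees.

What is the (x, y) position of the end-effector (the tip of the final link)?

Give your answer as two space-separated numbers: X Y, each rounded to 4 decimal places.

joint[0] = (0.0000, 0.0000)  (base)
link 0: phi[0] = 100 = 100 deg
  cos(100 deg) = -0.1736, sin(100 deg) = 0.9848
  joint[1] = (0.0000, 0.0000) + 1.6 * (-0.1736, 0.9848) = (0.0000 + -0.2778, 0.0000 + 1.5757) = (-0.2778, 1.5757)
link 1: phi[1] = 100 + 110 = 210 deg
  cos(210 deg) = -0.8660, sin(210 deg) = -0.5000
  joint[2] = (-0.2778, 1.5757) + 8.8 * (-0.8660, -0.5000) = (-0.2778 + -7.6210, 1.5757 + -4.4000) = (-7.8989, -2.8243)
link 2: phi[2] = 100 + 110 + 50 = 260 deg
  cos(260 deg) = -0.1736, sin(260 deg) = -0.9848
  joint[3] = (-7.8989, -2.8243) + 4.8 * (-0.1736, -0.9848) = (-7.8989 + -0.8335, -2.8243 + -4.7271) = (-8.7324, -7.5514)
link 3: phi[3] = 100 + 110 + 50 + 125 = 385 deg
  cos(385 deg) = 0.9063, sin(385 deg) = 0.4226
  joint[4] = (-8.7324, -7.5514) + 2.6 * (0.9063, 0.4226) = (-8.7324 + 2.3564, -7.5514 + 1.0988) = (-6.3760, -6.4526)
End effector: (-6.3760, -6.4526)

Answer: -6.3760 -6.4526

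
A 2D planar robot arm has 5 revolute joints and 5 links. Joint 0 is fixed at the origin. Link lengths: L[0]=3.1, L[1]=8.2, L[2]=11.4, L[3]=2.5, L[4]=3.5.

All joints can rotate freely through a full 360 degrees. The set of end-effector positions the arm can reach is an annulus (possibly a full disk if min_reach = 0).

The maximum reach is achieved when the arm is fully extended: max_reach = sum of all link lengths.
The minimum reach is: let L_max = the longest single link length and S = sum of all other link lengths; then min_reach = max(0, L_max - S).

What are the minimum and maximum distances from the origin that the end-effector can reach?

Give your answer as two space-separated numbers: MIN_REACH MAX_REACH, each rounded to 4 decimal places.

Answer: 0.0000 28.7000

Derivation:
Link lengths: [3.1, 8.2, 11.4, 2.5, 3.5]
max_reach = 3.1 + 8.2 + 11.4 + 2.5 + 3.5 = 28.7
L_max = max([3.1, 8.2, 11.4, 2.5, 3.5]) = 11.4
S (sum of others) = 28.7 - 11.4 = 17.3
min_reach = max(0, 11.4 - 17.3) = max(0, -5.9) = 0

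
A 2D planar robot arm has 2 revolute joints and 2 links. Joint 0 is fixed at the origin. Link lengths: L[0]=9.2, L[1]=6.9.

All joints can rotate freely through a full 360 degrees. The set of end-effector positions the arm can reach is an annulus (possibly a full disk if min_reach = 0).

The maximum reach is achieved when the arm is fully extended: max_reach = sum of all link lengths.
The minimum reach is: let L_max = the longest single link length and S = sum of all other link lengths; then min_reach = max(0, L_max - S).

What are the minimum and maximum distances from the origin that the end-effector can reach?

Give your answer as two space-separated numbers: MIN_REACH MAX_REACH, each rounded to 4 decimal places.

Link lengths: [9.2, 6.9]
max_reach = 9.2 + 6.9 = 16.1
L_max = max([9.2, 6.9]) = 9.2
S (sum of others) = 16.1 - 9.2 = 6.9
min_reach = max(0, 9.2 - 6.9) = max(0, 2.3) = 2.3

Answer: 2.3000 16.1000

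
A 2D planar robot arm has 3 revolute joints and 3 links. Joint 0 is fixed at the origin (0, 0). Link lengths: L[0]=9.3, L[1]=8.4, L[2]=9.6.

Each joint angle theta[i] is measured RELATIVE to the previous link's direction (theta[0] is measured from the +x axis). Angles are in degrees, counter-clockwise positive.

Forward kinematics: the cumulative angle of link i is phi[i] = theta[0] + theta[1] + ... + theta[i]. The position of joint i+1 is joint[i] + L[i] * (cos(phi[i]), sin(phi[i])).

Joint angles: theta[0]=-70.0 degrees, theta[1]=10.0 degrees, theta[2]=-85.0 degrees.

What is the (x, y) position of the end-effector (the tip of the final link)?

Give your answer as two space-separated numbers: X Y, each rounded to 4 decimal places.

Answer: -0.4831 -21.5201

Derivation:
joint[0] = (0.0000, 0.0000)  (base)
link 0: phi[0] = -70 = -70 deg
  cos(-70 deg) = 0.3420, sin(-70 deg) = -0.9397
  joint[1] = (0.0000, 0.0000) + 9.3 * (0.3420, -0.9397) = (0.0000 + 3.1808, 0.0000 + -8.7391) = (3.1808, -8.7391)
link 1: phi[1] = -70 + 10 = -60 deg
  cos(-60 deg) = 0.5000, sin(-60 deg) = -0.8660
  joint[2] = (3.1808, -8.7391) + 8.4 * (0.5000, -0.8660) = (3.1808 + 4.2000, -8.7391 + -7.2746) = (7.3808, -16.0138)
link 2: phi[2] = -70 + 10 + -85 = -145 deg
  cos(-145 deg) = -0.8192, sin(-145 deg) = -0.5736
  joint[3] = (7.3808, -16.0138) + 9.6 * (-0.8192, -0.5736) = (7.3808 + -7.8639, -16.0138 + -5.5063) = (-0.4831, -21.5201)
End effector: (-0.4831, -21.5201)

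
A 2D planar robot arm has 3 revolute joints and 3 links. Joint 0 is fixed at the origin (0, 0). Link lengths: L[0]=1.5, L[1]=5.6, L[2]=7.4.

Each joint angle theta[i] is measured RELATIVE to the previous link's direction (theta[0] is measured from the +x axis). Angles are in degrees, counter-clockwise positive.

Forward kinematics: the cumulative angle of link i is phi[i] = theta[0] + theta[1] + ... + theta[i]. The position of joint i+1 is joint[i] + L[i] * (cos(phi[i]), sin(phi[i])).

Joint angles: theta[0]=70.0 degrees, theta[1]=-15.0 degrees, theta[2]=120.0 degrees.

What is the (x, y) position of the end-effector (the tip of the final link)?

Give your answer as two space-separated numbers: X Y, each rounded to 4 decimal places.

Answer: -3.6468 6.6417

Derivation:
joint[0] = (0.0000, 0.0000)  (base)
link 0: phi[0] = 70 = 70 deg
  cos(70 deg) = 0.3420, sin(70 deg) = 0.9397
  joint[1] = (0.0000, 0.0000) + 1.5 * (0.3420, 0.9397) = (0.0000 + 0.5130, 0.0000 + 1.4095) = (0.5130, 1.4095)
link 1: phi[1] = 70 + -15 = 55 deg
  cos(55 deg) = 0.5736, sin(55 deg) = 0.8192
  joint[2] = (0.5130, 1.4095) + 5.6 * (0.5736, 0.8192) = (0.5130 + 3.2120, 1.4095 + 4.5873) = (3.7251, 5.9968)
link 2: phi[2] = 70 + -15 + 120 = 175 deg
  cos(175 deg) = -0.9962, sin(175 deg) = 0.0872
  joint[3] = (3.7251, 5.9968) + 7.4 * (-0.9962, 0.0872) = (3.7251 + -7.3718, 5.9968 + 0.6450) = (-3.6468, 6.6417)
End effector: (-3.6468, 6.6417)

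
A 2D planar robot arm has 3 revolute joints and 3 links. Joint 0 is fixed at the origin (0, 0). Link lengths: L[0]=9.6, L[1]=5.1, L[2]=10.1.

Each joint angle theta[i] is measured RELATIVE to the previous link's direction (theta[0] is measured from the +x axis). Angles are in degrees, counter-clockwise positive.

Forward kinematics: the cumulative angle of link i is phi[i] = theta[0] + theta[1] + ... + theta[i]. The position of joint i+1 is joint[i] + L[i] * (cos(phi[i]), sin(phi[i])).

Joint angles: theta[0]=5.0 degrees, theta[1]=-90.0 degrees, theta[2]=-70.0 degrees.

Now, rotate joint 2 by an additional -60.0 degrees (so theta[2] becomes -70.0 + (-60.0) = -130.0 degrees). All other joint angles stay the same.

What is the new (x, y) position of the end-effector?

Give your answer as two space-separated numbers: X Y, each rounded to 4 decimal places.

Answer: 1.7345 1.5492

Derivation:
joint[0] = (0.0000, 0.0000)  (base)
link 0: phi[0] = 5 = 5 deg
  cos(5 deg) = 0.9962, sin(5 deg) = 0.0872
  joint[1] = (0.0000, 0.0000) + 9.6 * (0.9962, 0.0872) = (0.0000 + 9.5635, 0.0000 + 0.8367) = (9.5635, 0.8367)
link 1: phi[1] = 5 + -90 = -85 deg
  cos(-85 deg) = 0.0872, sin(-85 deg) = -0.9962
  joint[2] = (9.5635, 0.8367) + 5.1 * (0.0872, -0.9962) = (9.5635 + 0.4445, 0.8367 + -5.0806) = (10.0080, -4.2439)
link 2: phi[2] = 5 + -90 + -130 = -215 deg
  cos(-215 deg) = -0.8192, sin(-215 deg) = 0.5736
  joint[3] = (10.0080, -4.2439) + 10.1 * (-0.8192, 0.5736) = (10.0080 + -8.2734, -4.2439 + 5.7931) = (1.7345, 1.5492)
End effector: (1.7345, 1.5492)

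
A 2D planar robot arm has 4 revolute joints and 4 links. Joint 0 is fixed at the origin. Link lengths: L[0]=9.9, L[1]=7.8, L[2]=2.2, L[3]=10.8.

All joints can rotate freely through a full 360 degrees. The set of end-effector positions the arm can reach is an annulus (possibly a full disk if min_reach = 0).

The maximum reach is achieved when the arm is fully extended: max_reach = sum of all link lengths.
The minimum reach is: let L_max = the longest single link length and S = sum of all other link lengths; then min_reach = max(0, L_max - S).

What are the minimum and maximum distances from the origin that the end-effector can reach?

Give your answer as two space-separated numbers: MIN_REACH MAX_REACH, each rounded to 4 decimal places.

Link lengths: [9.9, 7.8, 2.2, 10.8]
max_reach = 9.9 + 7.8 + 2.2 + 10.8 = 30.7
L_max = max([9.9, 7.8, 2.2, 10.8]) = 10.8
S (sum of others) = 30.7 - 10.8 = 19.9
min_reach = max(0, 10.8 - 19.9) = max(0, -9.1) = 0

Answer: 0.0000 30.7000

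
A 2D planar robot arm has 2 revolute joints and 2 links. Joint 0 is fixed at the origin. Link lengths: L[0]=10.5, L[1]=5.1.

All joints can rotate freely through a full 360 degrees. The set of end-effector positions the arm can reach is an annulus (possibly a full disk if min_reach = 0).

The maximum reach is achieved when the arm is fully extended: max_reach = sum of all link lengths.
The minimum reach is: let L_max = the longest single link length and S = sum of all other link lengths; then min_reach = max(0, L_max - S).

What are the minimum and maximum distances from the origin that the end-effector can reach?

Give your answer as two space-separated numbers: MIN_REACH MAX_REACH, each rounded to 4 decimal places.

Answer: 5.4000 15.6000

Derivation:
Link lengths: [10.5, 5.1]
max_reach = 10.5 + 5.1 = 15.6
L_max = max([10.5, 5.1]) = 10.5
S (sum of others) = 15.6 - 10.5 = 5.1
min_reach = max(0, 10.5 - 5.1) = max(0, 5.4) = 5.4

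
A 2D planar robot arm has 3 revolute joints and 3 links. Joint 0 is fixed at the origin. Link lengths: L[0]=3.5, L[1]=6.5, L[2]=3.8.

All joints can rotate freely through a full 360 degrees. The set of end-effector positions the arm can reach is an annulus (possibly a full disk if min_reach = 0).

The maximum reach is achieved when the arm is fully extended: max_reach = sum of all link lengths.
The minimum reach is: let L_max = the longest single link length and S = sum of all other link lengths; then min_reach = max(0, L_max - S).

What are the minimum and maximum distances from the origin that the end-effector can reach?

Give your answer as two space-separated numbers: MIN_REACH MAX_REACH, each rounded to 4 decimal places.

Link lengths: [3.5, 6.5, 3.8]
max_reach = 3.5 + 6.5 + 3.8 = 13.8
L_max = max([3.5, 6.5, 3.8]) = 6.5
S (sum of others) = 13.8 - 6.5 = 7.3
min_reach = max(0, 6.5 - 7.3) = max(0, -0.8) = 0

Answer: 0.0000 13.8000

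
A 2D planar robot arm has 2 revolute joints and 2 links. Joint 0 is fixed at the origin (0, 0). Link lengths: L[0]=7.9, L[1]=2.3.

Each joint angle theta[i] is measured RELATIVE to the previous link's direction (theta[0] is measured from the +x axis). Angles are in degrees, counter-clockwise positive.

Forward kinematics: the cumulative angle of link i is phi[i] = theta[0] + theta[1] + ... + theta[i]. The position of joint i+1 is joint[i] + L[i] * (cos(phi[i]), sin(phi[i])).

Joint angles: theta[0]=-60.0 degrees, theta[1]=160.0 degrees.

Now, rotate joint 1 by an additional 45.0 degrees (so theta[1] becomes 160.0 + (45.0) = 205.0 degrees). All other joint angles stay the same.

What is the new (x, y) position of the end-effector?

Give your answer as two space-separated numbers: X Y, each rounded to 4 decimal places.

Answer: 2.0660 -5.5224

Derivation:
joint[0] = (0.0000, 0.0000)  (base)
link 0: phi[0] = -60 = -60 deg
  cos(-60 deg) = 0.5000, sin(-60 deg) = -0.8660
  joint[1] = (0.0000, 0.0000) + 7.9 * (0.5000, -0.8660) = (0.0000 + 3.9500, 0.0000 + -6.8416) = (3.9500, -6.8416)
link 1: phi[1] = -60 + 205 = 145 deg
  cos(145 deg) = -0.8192, sin(145 deg) = 0.5736
  joint[2] = (3.9500, -6.8416) + 2.3 * (-0.8192, 0.5736) = (3.9500 + -1.8840, -6.8416 + 1.3192) = (2.0660, -5.5224)
End effector: (2.0660, -5.5224)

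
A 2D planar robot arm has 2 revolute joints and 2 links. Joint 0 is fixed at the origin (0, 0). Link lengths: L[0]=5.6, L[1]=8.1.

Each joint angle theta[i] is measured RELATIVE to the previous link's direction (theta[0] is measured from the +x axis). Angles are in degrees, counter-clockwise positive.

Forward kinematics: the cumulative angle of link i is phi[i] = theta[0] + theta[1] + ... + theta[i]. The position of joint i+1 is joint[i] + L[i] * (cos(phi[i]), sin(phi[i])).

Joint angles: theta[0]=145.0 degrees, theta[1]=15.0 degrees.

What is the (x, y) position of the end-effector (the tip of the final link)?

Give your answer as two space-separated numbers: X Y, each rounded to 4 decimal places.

joint[0] = (0.0000, 0.0000)  (base)
link 0: phi[0] = 145 = 145 deg
  cos(145 deg) = -0.8192, sin(145 deg) = 0.5736
  joint[1] = (0.0000, 0.0000) + 5.6 * (-0.8192, 0.5736) = (0.0000 + -4.5873, 0.0000 + 3.2120) = (-4.5873, 3.2120)
link 1: phi[1] = 145 + 15 = 160 deg
  cos(160 deg) = -0.9397, sin(160 deg) = 0.3420
  joint[2] = (-4.5873, 3.2120) + 8.1 * (-0.9397, 0.3420) = (-4.5873 + -7.6115, 3.2120 + 2.7704) = (-12.1988, 5.9824)
End effector: (-12.1988, 5.9824)

Answer: -12.1988 5.9824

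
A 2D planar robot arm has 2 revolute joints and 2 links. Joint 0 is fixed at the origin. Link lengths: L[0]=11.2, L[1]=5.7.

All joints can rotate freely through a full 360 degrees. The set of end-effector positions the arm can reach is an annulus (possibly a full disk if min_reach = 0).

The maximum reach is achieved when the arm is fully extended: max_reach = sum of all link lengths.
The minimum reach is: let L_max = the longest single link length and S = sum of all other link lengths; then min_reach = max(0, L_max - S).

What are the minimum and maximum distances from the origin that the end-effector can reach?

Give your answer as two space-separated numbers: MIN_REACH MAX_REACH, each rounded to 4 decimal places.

Link lengths: [11.2, 5.7]
max_reach = 11.2 + 5.7 = 16.9
L_max = max([11.2, 5.7]) = 11.2
S (sum of others) = 16.9 - 11.2 = 5.7
min_reach = max(0, 11.2 - 5.7) = max(0, 5.5) = 5.5

Answer: 5.5000 16.9000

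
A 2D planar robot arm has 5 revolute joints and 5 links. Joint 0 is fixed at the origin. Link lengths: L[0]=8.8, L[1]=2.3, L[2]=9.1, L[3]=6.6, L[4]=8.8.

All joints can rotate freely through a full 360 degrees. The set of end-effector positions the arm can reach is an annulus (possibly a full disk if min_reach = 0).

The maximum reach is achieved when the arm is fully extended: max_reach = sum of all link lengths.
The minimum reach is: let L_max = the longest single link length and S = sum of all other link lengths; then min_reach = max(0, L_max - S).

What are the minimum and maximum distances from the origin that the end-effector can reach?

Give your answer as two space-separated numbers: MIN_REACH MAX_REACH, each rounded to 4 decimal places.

Link lengths: [8.8, 2.3, 9.1, 6.6, 8.8]
max_reach = 8.8 + 2.3 + 9.1 + 6.6 + 8.8 = 35.6
L_max = max([8.8, 2.3, 9.1, 6.6, 8.8]) = 9.1
S (sum of others) = 35.6 - 9.1 = 26.5
min_reach = max(0, 9.1 - 26.5) = max(0, -17.4) = 0

Answer: 0.0000 35.6000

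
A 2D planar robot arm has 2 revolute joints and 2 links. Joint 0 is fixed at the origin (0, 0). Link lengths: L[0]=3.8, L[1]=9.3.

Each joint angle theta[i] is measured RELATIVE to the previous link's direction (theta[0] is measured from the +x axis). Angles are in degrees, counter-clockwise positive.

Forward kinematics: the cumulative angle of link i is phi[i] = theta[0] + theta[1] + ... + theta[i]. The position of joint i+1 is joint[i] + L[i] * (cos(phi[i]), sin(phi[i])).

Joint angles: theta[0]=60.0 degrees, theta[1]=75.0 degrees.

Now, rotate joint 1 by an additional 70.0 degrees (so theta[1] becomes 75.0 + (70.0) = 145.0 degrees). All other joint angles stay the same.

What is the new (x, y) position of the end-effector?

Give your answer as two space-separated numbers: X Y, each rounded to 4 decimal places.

joint[0] = (0.0000, 0.0000)  (base)
link 0: phi[0] = 60 = 60 deg
  cos(60 deg) = 0.5000, sin(60 deg) = 0.8660
  joint[1] = (0.0000, 0.0000) + 3.8 * (0.5000, 0.8660) = (0.0000 + 1.9000, 0.0000 + 3.2909) = (1.9000, 3.2909)
link 1: phi[1] = 60 + 145 = 205 deg
  cos(205 deg) = -0.9063, sin(205 deg) = -0.4226
  joint[2] = (1.9000, 3.2909) + 9.3 * (-0.9063, -0.4226) = (1.9000 + -8.4287, 3.2909 + -3.9303) = (-6.5287, -0.6395)
End effector: (-6.5287, -0.6395)

Answer: -6.5287 -0.6395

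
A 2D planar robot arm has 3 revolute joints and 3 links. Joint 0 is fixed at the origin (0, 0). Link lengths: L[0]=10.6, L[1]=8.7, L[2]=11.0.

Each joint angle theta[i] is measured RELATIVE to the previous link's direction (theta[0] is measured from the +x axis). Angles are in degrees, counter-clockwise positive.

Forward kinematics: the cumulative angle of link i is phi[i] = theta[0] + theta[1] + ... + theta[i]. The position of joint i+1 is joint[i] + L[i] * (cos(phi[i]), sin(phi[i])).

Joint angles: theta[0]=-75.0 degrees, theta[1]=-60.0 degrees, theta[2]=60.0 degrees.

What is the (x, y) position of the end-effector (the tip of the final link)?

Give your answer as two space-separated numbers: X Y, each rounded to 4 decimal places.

Answer: -0.5613 -27.0158

Derivation:
joint[0] = (0.0000, 0.0000)  (base)
link 0: phi[0] = -75 = -75 deg
  cos(-75 deg) = 0.2588, sin(-75 deg) = -0.9659
  joint[1] = (0.0000, 0.0000) + 10.6 * (0.2588, -0.9659) = (0.0000 + 2.7435, 0.0000 + -10.2388) = (2.7435, -10.2388)
link 1: phi[1] = -75 + -60 = -135 deg
  cos(-135 deg) = -0.7071, sin(-135 deg) = -0.7071
  joint[2] = (2.7435, -10.2388) + 8.7 * (-0.7071, -0.7071) = (2.7435 + -6.1518, -10.2388 + -6.1518) = (-3.4083, -16.3906)
link 2: phi[2] = -75 + -60 + 60 = -75 deg
  cos(-75 deg) = 0.2588, sin(-75 deg) = -0.9659
  joint[3] = (-3.4083, -16.3906) + 11 * (0.2588, -0.9659) = (-3.4083 + 2.8470, -16.3906 + -10.6252) = (-0.5613, -27.0158)
End effector: (-0.5613, -27.0158)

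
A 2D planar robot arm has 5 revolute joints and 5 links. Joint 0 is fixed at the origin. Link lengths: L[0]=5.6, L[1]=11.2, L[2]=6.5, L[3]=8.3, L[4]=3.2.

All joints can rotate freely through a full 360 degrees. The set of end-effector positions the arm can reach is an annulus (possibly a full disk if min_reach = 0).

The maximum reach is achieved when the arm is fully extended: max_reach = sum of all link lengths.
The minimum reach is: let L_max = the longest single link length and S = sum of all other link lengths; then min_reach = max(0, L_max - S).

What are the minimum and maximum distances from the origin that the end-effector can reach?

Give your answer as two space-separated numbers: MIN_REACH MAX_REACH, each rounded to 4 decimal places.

Answer: 0.0000 34.8000

Derivation:
Link lengths: [5.6, 11.2, 6.5, 8.3, 3.2]
max_reach = 5.6 + 11.2 + 6.5 + 8.3 + 3.2 = 34.8
L_max = max([5.6, 11.2, 6.5, 8.3, 3.2]) = 11.2
S (sum of others) = 34.8 - 11.2 = 23.6
min_reach = max(0, 11.2 - 23.6) = max(0, -12.4) = 0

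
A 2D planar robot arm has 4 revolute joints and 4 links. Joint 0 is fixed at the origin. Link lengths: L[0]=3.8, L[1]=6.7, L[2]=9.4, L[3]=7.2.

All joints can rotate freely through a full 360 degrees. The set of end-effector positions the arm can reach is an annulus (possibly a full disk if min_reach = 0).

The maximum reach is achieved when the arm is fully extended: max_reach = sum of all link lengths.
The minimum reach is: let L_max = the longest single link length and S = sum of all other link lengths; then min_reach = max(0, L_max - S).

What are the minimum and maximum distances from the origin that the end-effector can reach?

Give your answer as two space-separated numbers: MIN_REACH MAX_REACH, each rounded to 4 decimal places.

Link lengths: [3.8, 6.7, 9.4, 7.2]
max_reach = 3.8 + 6.7 + 9.4 + 7.2 = 27.1
L_max = max([3.8, 6.7, 9.4, 7.2]) = 9.4
S (sum of others) = 27.1 - 9.4 = 17.7
min_reach = max(0, 9.4 - 17.7) = max(0, -8.3) = 0

Answer: 0.0000 27.1000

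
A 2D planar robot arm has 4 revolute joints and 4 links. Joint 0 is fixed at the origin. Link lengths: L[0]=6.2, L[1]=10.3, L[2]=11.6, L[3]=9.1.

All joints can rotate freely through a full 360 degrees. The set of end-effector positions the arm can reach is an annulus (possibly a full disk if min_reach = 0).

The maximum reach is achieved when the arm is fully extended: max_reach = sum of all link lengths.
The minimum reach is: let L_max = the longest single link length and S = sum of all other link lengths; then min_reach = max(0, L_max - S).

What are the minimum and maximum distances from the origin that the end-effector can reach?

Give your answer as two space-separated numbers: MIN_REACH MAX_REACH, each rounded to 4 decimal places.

Link lengths: [6.2, 10.3, 11.6, 9.1]
max_reach = 6.2 + 10.3 + 11.6 + 9.1 = 37.2
L_max = max([6.2, 10.3, 11.6, 9.1]) = 11.6
S (sum of others) = 37.2 - 11.6 = 25.6
min_reach = max(0, 11.6 - 25.6) = max(0, -14) = 0

Answer: 0.0000 37.2000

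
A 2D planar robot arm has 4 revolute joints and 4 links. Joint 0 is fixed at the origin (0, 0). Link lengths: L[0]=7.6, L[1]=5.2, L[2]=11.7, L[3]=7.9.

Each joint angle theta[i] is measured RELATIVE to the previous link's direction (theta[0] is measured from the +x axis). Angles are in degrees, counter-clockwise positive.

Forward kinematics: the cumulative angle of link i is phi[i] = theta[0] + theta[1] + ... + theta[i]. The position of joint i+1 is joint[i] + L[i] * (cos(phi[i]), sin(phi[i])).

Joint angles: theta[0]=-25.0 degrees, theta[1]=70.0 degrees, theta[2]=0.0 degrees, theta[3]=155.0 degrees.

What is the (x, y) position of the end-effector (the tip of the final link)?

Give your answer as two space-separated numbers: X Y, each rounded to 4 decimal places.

joint[0] = (0.0000, 0.0000)  (base)
link 0: phi[0] = -25 = -25 deg
  cos(-25 deg) = 0.9063, sin(-25 deg) = -0.4226
  joint[1] = (0.0000, 0.0000) + 7.6 * (0.9063, -0.4226) = (0.0000 + 6.8879, 0.0000 + -3.2119) = (6.8879, -3.2119)
link 1: phi[1] = -25 + 70 = 45 deg
  cos(45 deg) = 0.7071, sin(45 deg) = 0.7071
  joint[2] = (6.8879, -3.2119) + 5.2 * (0.7071, 0.7071) = (6.8879 + 3.6770, -3.2119 + 3.6770) = (10.5649, 0.4651)
link 2: phi[2] = -25 + 70 + 0 = 45 deg
  cos(45 deg) = 0.7071, sin(45 deg) = 0.7071
  joint[3] = (10.5649, 0.4651) + 11.7 * (0.7071, 0.7071) = (10.5649 + 8.2731, 0.4651 + 8.2731) = (18.8380, 8.7382)
link 3: phi[3] = -25 + 70 + 0 + 155 = 200 deg
  cos(200 deg) = -0.9397, sin(200 deg) = -0.3420
  joint[4] = (18.8380, 8.7382) + 7.9 * (-0.9397, -0.3420) = (18.8380 + -7.4236, 8.7382 + -2.7020) = (11.4145, 6.0362)
End effector: (11.4145, 6.0362)

Answer: 11.4145 6.0362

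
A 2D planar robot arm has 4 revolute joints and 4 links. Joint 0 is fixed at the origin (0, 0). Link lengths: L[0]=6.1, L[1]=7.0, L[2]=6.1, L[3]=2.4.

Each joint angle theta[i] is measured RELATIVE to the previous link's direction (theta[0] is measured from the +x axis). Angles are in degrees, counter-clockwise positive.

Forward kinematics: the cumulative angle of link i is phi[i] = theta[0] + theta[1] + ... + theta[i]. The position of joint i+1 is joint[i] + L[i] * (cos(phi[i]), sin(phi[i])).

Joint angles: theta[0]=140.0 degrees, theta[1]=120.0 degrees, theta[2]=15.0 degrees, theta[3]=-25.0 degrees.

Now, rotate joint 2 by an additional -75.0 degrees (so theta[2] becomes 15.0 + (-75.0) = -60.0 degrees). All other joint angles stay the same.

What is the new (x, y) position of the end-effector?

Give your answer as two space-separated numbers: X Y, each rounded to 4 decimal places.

Answer: -14.0114 -4.8498

Derivation:
joint[0] = (0.0000, 0.0000)  (base)
link 0: phi[0] = 140 = 140 deg
  cos(140 deg) = -0.7660, sin(140 deg) = 0.6428
  joint[1] = (0.0000, 0.0000) + 6.1 * (-0.7660, 0.6428) = (0.0000 + -4.6729, 0.0000 + 3.9210) = (-4.6729, 3.9210)
link 1: phi[1] = 140 + 120 = 260 deg
  cos(260 deg) = -0.1736, sin(260 deg) = -0.9848
  joint[2] = (-4.6729, 3.9210) + 7 * (-0.1736, -0.9848) = (-4.6729 + -1.2155, 3.9210 + -6.8937) = (-5.8884, -2.9726)
link 2: phi[2] = 140 + 120 + -60 = 200 deg
  cos(200 deg) = -0.9397, sin(200 deg) = -0.3420
  joint[3] = (-5.8884, -2.9726) + 6.1 * (-0.9397, -0.3420) = (-5.8884 + -5.7321, -2.9726 + -2.0863) = (-11.6205, -5.0590)
link 3: phi[3] = 140 + 120 + -60 + -25 = 175 deg
  cos(175 deg) = -0.9962, sin(175 deg) = 0.0872
  joint[4] = (-11.6205, -5.0590) + 2.4 * (-0.9962, 0.0872) = (-11.6205 + -2.3909, -5.0590 + 0.2092) = (-14.0114, -4.8498)
End effector: (-14.0114, -4.8498)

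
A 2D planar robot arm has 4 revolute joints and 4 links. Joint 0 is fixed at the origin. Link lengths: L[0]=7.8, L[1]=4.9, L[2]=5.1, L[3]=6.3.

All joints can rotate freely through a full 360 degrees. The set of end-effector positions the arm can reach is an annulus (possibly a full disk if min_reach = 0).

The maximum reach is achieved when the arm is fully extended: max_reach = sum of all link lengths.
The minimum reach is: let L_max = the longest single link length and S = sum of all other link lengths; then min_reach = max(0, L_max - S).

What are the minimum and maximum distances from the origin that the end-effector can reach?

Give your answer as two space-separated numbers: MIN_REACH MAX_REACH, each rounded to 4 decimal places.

Answer: 0.0000 24.1000

Derivation:
Link lengths: [7.8, 4.9, 5.1, 6.3]
max_reach = 7.8 + 4.9 + 5.1 + 6.3 = 24.1
L_max = max([7.8, 4.9, 5.1, 6.3]) = 7.8
S (sum of others) = 24.1 - 7.8 = 16.3
min_reach = max(0, 7.8 - 16.3) = max(0, -8.5) = 0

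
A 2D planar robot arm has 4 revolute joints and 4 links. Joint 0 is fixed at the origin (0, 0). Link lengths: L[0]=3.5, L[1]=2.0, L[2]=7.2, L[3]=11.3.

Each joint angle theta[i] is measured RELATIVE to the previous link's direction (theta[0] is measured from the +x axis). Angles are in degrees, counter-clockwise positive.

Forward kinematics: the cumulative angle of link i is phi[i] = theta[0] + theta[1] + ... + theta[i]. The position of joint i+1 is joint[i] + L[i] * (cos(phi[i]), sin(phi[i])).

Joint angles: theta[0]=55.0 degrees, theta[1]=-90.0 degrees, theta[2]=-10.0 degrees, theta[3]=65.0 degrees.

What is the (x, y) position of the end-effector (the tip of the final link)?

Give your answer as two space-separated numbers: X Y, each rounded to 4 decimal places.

Answer: 19.3555 0.4935

Derivation:
joint[0] = (0.0000, 0.0000)  (base)
link 0: phi[0] = 55 = 55 deg
  cos(55 deg) = 0.5736, sin(55 deg) = 0.8192
  joint[1] = (0.0000, 0.0000) + 3.5 * (0.5736, 0.8192) = (0.0000 + 2.0075, 0.0000 + 2.8670) = (2.0075, 2.8670)
link 1: phi[1] = 55 + -90 = -35 deg
  cos(-35 deg) = 0.8192, sin(-35 deg) = -0.5736
  joint[2] = (2.0075, 2.8670) + 2 * (0.8192, -0.5736) = (2.0075 + 1.6383, 2.8670 + -1.1472) = (3.6458, 1.7199)
link 2: phi[2] = 55 + -90 + -10 = -45 deg
  cos(-45 deg) = 0.7071, sin(-45 deg) = -0.7071
  joint[3] = (3.6458, 1.7199) + 7.2 * (0.7071, -0.7071) = (3.6458 + 5.0912, 1.7199 + -5.0912) = (8.7370, -3.3713)
link 3: phi[3] = 55 + -90 + -10 + 65 = 20 deg
  cos(20 deg) = 0.9397, sin(20 deg) = 0.3420
  joint[4] = (8.7370, -3.3713) + 11.3 * (0.9397, 0.3420) = (8.7370 + 10.6185, -3.3713 + 3.8648) = (19.3555, 0.4935)
End effector: (19.3555, 0.4935)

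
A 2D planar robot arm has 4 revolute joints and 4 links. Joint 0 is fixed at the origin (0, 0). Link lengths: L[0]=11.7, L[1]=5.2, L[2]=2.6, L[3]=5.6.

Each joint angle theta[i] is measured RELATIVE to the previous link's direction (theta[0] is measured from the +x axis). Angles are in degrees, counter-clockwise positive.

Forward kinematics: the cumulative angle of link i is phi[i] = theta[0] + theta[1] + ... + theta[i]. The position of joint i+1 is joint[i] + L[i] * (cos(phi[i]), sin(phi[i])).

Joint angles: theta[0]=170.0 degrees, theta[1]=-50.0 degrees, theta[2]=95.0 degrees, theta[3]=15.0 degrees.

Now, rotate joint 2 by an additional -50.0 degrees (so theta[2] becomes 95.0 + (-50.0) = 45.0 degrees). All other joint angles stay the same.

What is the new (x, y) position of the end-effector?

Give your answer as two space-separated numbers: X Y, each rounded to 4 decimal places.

Answer: -22.2337 7.2079

Derivation:
joint[0] = (0.0000, 0.0000)  (base)
link 0: phi[0] = 170 = 170 deg
  cos(170 deg) = -0.9848, sin(170 deg) = 0.1736
  joint[1] = (0.0000, 0.0000) + 11.7 * (-0.9848, 0.1736) = (0.0000 + -11.5223, 0.0000 + 2.0317) = (-11.5223, 2.0317)
link 1: phi[1] = 170 + -50 = 120 deg
  cos(120 deg) = -0.5000, sin(120 deg) = 0.8660
  joint[2] = (-11.5223, 2.0317) + 5.2 * (-0.5000, 0.8660) = (-11.5223 + -2.6000, 2.0317 + 4.5033) = (-14.1223, 6.5350)
link 2: phi[2] = 170 + -50 + 45 = 165 deg
  cos(165 deg) = -0.9659, sin(165 deg) = 0.2588
  joint[3] = (-14.1223, 6.5350) + 2.6 * (-0.9659, 0.2588) = (-14.1223 + -2.5114, 6.5350 + 0.6729) = (-16.6337, 7.2079)
link 3: phi[3] = 170 + -50 + 45 + 15 = 180 deg
  cos(180 deg) = -1.0000, sin(180 deg) = 0.0000
  joint[4] = (-16.6337, 7.2079) + 5.6 * (-1.0000, 0.0000) = (-16.6337 + -5.6000, 7.2079 + 0.0000) = (-22.2337, 7.2079)
End effector: (-22.2337, 7.2079)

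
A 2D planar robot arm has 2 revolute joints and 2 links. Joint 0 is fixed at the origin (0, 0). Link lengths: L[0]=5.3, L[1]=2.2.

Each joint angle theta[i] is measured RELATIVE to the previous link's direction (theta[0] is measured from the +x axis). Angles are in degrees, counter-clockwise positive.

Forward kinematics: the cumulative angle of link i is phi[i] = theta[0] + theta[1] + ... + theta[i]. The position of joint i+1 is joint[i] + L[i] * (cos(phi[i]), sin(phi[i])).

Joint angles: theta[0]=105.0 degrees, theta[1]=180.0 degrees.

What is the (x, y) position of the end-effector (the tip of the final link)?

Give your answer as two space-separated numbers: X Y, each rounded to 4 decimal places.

Answer: -0.8023 2.9944

Derivation:
joint[0] = (0.0000, 0.0000)  (base)
link 0: phi[0] = 105 = 105 deg
  cos(105 deg) = -0.2588, sin(105 deg) = 0.9659
  joint[1] = (0.0000, 0.0000) + 5.3 * (-0.2588, 0.9659) = (0.0000 + -1.3717, 0.0000 + 5.1194) = (-1.3717, 5.1194)
link 1: phi[1] = 105 + 180 = 285 deg
  cos(285 deg) = 0.2588, sin(285 deg) = -0.9659
  joint[2] = (-1.3717, 5.1194) + 2.2 * (0.2588, -0.9659) = (-1.3717 + 0.5694, 5.1194 + -2.1250) = (-0.8023, 2.9944)
End effector: (-0.8023, 2.9944)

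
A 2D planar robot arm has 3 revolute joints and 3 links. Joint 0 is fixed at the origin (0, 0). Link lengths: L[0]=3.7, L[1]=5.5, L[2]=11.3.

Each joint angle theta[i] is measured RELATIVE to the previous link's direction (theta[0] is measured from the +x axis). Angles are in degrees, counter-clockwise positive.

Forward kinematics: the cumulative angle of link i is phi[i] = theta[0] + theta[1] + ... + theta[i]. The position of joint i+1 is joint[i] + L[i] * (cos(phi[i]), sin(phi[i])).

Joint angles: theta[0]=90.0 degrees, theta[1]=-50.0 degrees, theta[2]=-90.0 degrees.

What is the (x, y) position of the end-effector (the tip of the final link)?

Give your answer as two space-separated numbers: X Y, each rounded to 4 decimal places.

joint[0] = (0.0000, 0.0000)  (base)
link 0: phi[0] = 90 = 90 deg
  cos(90 deg) = 0.0000, sin(90 deg) = 1.0000
  joint[1] = (0.0000, 0.0000) + 3.7 * (0.0000, 1.0000) = (0.0000 + 0.0000, 0.0000 + 3.7000) = (0.0000, 3.7000)
link 1: phi[1] = 90 + -50 = 40 deg
  cos(40 deg) = 0.7660, sin(40 deg) = 0.6428
  joint[2] = (0.0000, 3.7000) + 5.5 * (0.7660, 0.6428) = (0.0000 + 4.2132, 3.7000 + 3.5353) = (4.2132, 7.2353)
link 2: phi[2] = 90 + -50 + -90 = -50 deg
  cos(-50 deg) = 0.6428, sin(-50 deg) = -0.7660
  joint[3] = (4.2132, 7.2353) + 11.3 * (0.6428, -0.7660) = (4.2132 + 7.2635, 7.2353 + -8.6563) = (11.4767, -1.4210)
End effector: (11.4767, -1.4210)

Answer: 11.4767 -1.4210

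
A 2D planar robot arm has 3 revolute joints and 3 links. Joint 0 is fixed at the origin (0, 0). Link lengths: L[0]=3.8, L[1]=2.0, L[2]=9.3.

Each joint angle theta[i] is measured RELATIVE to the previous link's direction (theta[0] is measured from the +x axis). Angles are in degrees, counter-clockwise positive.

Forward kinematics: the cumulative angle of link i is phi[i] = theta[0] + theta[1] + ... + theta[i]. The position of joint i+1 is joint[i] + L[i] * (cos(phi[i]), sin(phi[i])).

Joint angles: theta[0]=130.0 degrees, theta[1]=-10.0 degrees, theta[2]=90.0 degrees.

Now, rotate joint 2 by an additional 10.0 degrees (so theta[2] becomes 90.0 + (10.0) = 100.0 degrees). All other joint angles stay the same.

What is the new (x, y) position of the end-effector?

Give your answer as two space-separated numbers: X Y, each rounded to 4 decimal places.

joint[0] = (0.0000, 0.0000)  (base)
link 0: phi[0] = 130 = 130 deg
  cos(130 deg) = -0.6428, sin(130 deg) = 0.7660
  joint[1] = (0.0000, 0.0000) + 3.8 * (-0.6428, 0.7660) = (0.0000 + -2.4426, 0.0000 + 2.9110) = (-2.4426, 2.9110)
link 1: phi[1] = 130 + -10 = 120 deg
  cos(120 deg) = -0.5000, sin(120 deg) = 0.8660
  joint[2] = (-2.4426, 2.9110) + 2 * (-0.5000, 0.8660) = (-2.4426 + -1.0000, 2.9110 + 1.7321) = (-3.4426, 4.6430)
link 2: phi[2] = 130 + -10 + 100 = 220 deg
  cos(220 deg) = -0.7660, sin(220 deg) = -0.6428
  joint[3] = (-3.4426, 4.6430) + 9.3 * (-0.7660, -0.6428) = (-3.4426 + -7.1242, 4.6430 + -5.9779) = (-10.5668, -1.3349)
End effector: (-10.5668, -1.3349)

Answer: -10.5668 -1.3349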